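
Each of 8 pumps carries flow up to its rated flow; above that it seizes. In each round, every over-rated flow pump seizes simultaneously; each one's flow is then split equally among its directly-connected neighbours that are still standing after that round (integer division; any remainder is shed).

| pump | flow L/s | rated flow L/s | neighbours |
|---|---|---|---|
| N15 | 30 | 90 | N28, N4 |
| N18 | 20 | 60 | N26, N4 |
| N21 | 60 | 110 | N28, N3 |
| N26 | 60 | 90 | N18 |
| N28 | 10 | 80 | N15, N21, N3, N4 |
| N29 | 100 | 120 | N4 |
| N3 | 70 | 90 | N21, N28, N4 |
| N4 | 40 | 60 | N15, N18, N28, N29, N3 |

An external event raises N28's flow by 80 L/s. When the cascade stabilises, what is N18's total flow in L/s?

40

Round 1 — N28 at 90 > 80. N28 seizes.
  N28 sheds 90 L/s to N15, N21, N3, N4: 22 each (2 lost).
    N15: 30+22 = 52 ≤ 90
    N21: 60+22 = 82 ≤ 110
    N3: 70+22 = 92 > 90
    N4: 40+22 = 62 > 60
Round 2 — N3, N4 seize.
  N3 sheds 92 L/s to N21: 92 each.
    N21: 82+92 = 174 > 110
  N4 sheds 62 L/s to N15, N18, N29: 20 each (2 lost).
    N15: 52+20 = 72 ≤ 90
    N18: 20+20 = 40 ≤ 60
    N29: 100+20 = 120 ≤ 120
Round 3 — N21 seizes.
  N21 sheds 174 L/s: no online neighbours, lost.
No further seizures.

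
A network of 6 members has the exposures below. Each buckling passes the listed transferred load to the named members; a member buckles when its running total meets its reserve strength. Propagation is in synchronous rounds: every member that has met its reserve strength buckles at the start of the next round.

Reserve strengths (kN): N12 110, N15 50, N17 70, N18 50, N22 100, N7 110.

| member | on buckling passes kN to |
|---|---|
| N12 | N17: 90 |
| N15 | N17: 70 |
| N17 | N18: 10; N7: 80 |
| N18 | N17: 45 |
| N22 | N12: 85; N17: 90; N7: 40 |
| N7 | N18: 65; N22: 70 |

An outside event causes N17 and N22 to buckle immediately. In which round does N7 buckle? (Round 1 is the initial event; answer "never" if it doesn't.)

Round 1 — N17, N22 buckle (initial).
  N12: +85 → 85 < 110
  N18: +10 → 10 < 50
  N7: +80+40 → 120 ≥ 110
Round 2 — N7 buckles.
  N18: +65 → 75 ≥ 50
Round 3 — N18 buckles.
No further bucklings.

2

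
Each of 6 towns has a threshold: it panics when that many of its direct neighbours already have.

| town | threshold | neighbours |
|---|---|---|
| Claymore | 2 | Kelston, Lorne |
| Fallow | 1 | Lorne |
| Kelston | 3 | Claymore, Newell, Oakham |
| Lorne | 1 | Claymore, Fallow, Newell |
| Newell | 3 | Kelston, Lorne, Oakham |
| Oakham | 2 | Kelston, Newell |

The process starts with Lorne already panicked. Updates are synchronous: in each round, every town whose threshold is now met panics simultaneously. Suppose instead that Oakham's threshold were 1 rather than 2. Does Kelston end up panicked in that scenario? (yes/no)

With Oakham's threshold at 1:
Round 1 — Lorne panics (initial).
Round 2 — checking thresholds:
  Claymore: 1 of 2 neighbours < 2, holds.
  Fallow: 1 of 1 neighbours ≥ 1, panics.
  Newell: 1 of 3 neighbours < 3, holds.
Round 3 — no new panics; cascade stops.

no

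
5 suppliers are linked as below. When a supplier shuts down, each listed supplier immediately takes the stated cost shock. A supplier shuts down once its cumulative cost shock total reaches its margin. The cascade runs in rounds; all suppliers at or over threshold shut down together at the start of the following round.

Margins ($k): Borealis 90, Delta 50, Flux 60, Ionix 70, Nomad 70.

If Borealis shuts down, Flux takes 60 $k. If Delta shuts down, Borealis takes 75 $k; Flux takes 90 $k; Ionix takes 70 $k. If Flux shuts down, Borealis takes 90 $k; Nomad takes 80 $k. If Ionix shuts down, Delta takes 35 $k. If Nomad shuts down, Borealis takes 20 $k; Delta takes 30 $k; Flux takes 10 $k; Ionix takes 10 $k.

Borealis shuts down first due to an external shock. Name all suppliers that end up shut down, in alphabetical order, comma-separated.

Round 1 — Borealis shuts down (initial).
  Flux: +60 → 60 ≥ 60
Round 2 — Flux shuts down.
  Nomad: +80 → 80 ≥ 70
Round 3 — Nomad shuts down.
  Delta: +30 → 30 < 50
  Ionix: +10 → 10 < 70
No further shutdowns.

Borealis, Flux, Nomad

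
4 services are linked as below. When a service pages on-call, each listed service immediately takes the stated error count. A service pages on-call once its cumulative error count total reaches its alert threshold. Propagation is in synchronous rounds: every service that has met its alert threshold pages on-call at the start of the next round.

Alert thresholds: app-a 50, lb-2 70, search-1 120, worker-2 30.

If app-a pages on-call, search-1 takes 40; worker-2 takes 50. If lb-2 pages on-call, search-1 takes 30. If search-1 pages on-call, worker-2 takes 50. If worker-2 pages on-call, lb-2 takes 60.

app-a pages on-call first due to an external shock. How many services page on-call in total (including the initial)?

Round 1 — app-a pages on-call (initial).
  search-1: +40 → 40 < 120
  worker-2: +50 → 50 ≥ 30
Round 2 — worker-2 pages on-call.
  lb-2: +60 → 60 < 70
No further pages.

2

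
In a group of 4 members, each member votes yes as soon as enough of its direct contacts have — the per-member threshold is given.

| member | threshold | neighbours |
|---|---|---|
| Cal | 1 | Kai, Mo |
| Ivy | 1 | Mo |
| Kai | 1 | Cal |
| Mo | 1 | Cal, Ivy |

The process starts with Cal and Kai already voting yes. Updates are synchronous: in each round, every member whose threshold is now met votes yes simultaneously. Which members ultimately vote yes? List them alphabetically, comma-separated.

Cal, Ivy, Kai, Mo

Round 1 — Cal, Kai vote yes (initial).
Round 2 — checking thresholds:
  Mo: 1 of 2 neighbours ≥ 1, votes yes.
Round 3 — checking thresholds:
  Ivy: 1 of 1 neighbours ≥ 1, votes yes.
Round 4 — no new yes votes; cascade stops.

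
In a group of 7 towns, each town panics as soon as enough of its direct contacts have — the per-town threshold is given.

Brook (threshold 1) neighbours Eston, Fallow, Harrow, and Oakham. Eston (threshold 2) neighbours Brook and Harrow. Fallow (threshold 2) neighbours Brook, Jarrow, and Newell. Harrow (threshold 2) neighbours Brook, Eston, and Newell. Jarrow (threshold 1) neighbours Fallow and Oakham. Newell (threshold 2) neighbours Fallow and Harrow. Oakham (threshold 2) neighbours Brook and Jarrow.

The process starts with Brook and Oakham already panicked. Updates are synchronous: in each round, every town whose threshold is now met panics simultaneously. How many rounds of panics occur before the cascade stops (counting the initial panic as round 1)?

Round 1 — Brook, Oakham panic (initial).
Round 2 — checking thresholds:
  Eston: 1 of 2 neighbours < 2, not yet.
  Fallow: 1 of 3 neighbours < 2, not yet.
  Harrow: 1 of 3 neighbours < 2, not yet.
  Jarrow: 1 of 2 neighbours ≥ 1, panics.
Round 3 — checking thresholds:
  Eston: 1 of 2 neighbours < 2, not yet.
  Fallow: 2 of 3 neighbours ≥ 2, panics.
  Harrow: 1 of 3 neighbours < 2, not yet.
Round 4 — no new panics; cascade stops.

3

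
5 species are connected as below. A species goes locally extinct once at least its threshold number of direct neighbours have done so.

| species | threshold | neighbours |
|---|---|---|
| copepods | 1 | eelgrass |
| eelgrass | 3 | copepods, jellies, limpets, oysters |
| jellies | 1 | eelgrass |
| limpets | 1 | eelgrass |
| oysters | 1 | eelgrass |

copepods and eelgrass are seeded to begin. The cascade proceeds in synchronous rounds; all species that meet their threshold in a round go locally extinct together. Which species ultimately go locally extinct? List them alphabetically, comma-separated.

copepods, eelgrass, jellies, limpets, oysters

Round 1 — copepods, eelgrass go locally extinct (initial).
Round 2 — checking thresholds:
  jellies: 1 of 1 neighbours ≥ 1, goes locally extinct.
  limpets: 1 of 1 neighbours ≥ 1, goes locally extinct.
  oysters: 1 of 1 neighbours ≥ 1, goes locally extinct.
Round 3 — no new extinctions; cascade stops.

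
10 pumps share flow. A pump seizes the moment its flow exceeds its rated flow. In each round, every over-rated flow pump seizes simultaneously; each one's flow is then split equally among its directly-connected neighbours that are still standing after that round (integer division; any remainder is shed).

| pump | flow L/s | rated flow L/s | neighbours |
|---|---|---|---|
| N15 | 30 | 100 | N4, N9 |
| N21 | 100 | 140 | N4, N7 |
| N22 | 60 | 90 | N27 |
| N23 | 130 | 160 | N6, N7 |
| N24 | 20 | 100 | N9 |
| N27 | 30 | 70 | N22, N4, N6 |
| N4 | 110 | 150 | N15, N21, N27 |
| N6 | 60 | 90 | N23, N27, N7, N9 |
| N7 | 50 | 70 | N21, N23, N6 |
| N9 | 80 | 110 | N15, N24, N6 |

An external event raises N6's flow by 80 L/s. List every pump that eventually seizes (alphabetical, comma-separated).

N15, N21, N22, N23, N27, N4, N6, N7, N9

Round 1 — N6 at 140 > 90. N6 seizes.
  N6 sheds 140 L/s to N23, N27, N7, N9: 35 each.
    N23: 130+35 = 165 > 160
    N27: 30+35 = 65 ≤ 70
    N7: 50+35 = 85 > 70
    N9: 80+35 = 115 > 110
Round 2 — N23, N7, N9 seize.
  N23 sheds 165 L/s: no online neighbours, lost.
  N7 sheds 85 L/s to N21: 85 each.
    N21: 100+85 = 185 > 140
  N9 sheds 115 L/s to N15, N24: 57 each (1 lost).
    N15: 30+57 = 87 ≤ 100
    N24: 20+57 = 77 ≤ 100
Round 3 — N21 seizes.
  N21 sheds 185 L/s to N4: 185 each.
    N4: 110+185 = 295 > 150
Round 4 — N4 seizes.
  N4 sheds 295 L/s to N15, N27: 147 each (1 lost).
    N15: 87+147 = 234 > 100
    N27: 65+147 = 212 > 70
Round 5 — N15, N27 seize.
  N15 sheds 234 L/s: no online neighbours, lost.
  N27 sheds 212 L/s to N22: 212 each.
    N22: 60+212 = 272 > 90
Round 6 — N22 seizes.
  N22 sheds 272 L/s: no online neighbours, lost.
No further seizures.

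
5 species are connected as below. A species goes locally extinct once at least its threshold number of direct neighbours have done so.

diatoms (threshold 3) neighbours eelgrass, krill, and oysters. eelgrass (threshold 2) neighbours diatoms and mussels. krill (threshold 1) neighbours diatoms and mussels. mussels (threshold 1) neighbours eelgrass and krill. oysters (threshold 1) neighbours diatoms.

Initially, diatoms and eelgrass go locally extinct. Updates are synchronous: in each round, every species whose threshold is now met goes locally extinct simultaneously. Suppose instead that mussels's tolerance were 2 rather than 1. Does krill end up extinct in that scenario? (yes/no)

yes

With mussels's tolerance at 2:
Round 1 — diatoms, eelgrass go locally extinct (initial).
Round 2 — checking thresholds:
  krill: 1 of 2 neighbours ≥ 1, goes locally extinct.
  mussels: 1 of 2 neighbours < 2, holds.
  oysters: 1 of 1 neighbours ≥ 1, goes locally extinct.
Round 3 — checking thresholds:
  mussels: 2 of 2 neighbours ≥ 2, goes locally extinct.
Round 4 — no new extinctions; cascade stops.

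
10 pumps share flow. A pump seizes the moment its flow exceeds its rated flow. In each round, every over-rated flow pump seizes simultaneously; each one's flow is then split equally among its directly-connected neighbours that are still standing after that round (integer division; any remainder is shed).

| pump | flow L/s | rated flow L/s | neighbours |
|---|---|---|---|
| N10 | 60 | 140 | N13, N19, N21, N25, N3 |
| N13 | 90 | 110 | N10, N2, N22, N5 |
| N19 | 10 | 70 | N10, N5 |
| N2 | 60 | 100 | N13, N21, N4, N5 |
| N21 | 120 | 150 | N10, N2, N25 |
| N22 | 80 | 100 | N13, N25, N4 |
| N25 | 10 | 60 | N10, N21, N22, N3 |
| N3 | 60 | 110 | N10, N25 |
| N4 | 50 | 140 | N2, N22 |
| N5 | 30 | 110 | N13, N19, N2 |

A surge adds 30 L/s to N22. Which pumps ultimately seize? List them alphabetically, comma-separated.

Round 1 — N22 at 110 > 100. N22 seizes.
  N22 sheds 110 L/s to N13, N25, N4: 36 each (2 lost).
    N13: 90+36 = 126 > 110
    N25: 10+36 = 46 ≤ 60
    N4: 50+36 = 86 ≤ 140
Round 2 — N13 seizes.
  N13 sheds 126 L/s to N10, N2, N5: 42 each.
    N10: 60+42 = 102 ≤ 140
    N2: 60+42 = 102 > 100
    N5: 30+42 = 72 ≤ 110
Round 3 — N2 seizes.
  N2 sheds 102 L/s to N21, N4, N5: 34 each.
    N21: 120+34 = 154 > 150
    N4: 86+34 = 120 ≤ 140
    N5: 72+34 = 106 ≤ 110
Round 4 — N21 seizes.
  N21 sheds 154 L/s to N10, N25: 77 each.
    N10: 102+77 = 179 > 140
    N25: 46+77 = 123 > 60
Round 5 — N10, N25 seize.
  N10 sheds 179 L/s to N19, N3: 89 each (1 lost).
    N19: 10+89 = 99 > 70
    N3: 60+89 = 149 > 110
  N25 sheds 123 L/s to N3: 123 each.
    N3: 149+123 = 272 > 110
Round 6 — N19, N3 seize.
  N19 sheds 99 L/s to N5: 99 each.
    N5: 106+99 = 205 > 110
  N3 sheds 272 L/s: no online neighbours, lost.
Round 7 — N5 seizes.
  N5 sheds 205 L/s: no online neighbours, lost.
No further seizures.

N10, N13, N19, N2, N21, N22, N25, N3, N5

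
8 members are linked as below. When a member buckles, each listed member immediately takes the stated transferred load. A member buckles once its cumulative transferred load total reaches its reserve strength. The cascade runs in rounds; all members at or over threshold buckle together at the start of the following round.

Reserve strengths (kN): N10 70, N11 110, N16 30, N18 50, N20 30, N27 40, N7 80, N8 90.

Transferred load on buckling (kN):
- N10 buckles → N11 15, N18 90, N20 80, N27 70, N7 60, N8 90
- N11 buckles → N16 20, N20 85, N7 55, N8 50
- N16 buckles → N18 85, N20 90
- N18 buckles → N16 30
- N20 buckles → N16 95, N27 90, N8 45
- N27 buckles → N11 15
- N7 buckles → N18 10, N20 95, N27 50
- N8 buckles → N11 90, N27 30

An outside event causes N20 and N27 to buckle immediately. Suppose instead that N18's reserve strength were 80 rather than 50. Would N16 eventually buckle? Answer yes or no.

yes

With N18's reserve strength at 80:
Round 1 — N20, N27 buckle (initial).
  N11: +15 → 15 < 110
  N16: +95 → 95 ≥ 30
  N8: +45 → 45 < 90
Round 2 — N16 buckles.
  N18: +85 → 85 ≥ 80
Round 3 — N18 buckles.
No further bucklings.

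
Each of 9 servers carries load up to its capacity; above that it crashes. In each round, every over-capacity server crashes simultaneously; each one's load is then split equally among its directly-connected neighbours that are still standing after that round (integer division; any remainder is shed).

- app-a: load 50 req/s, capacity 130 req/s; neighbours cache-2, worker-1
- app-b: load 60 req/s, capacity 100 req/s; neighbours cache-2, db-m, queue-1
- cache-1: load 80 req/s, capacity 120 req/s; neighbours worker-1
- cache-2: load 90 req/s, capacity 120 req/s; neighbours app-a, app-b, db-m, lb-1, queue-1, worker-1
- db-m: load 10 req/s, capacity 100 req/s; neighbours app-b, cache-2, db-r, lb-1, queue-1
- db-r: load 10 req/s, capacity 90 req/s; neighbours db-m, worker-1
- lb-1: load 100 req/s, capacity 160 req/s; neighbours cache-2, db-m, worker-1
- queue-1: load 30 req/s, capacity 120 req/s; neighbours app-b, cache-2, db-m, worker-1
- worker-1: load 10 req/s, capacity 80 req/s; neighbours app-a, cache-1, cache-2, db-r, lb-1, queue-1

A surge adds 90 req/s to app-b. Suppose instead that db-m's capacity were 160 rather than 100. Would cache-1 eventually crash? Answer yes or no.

no

With db-m's capacity at 160:
Round 1 — app-b at 150 > 100. app-b crashes.
  app-b sheds 150 req/s to cache-2, db-m, queue-1: 50 each.
    cache-2: 90+50 = 140 > 120
    db-m: 10+50 = 60 ≤ 160
    queue-1: 30+50 = 80 ≤ 120
Round 2 — cache-2 crashes.
  cache-2 sheds 140 req/s to app-a, db-m, lb-1, queue-1, worker-1: 28 each.
    app-a: 50+28 = 78 ≤ 130
    db-m: 60+28 = 88 ≤ 160
    lb-1: 100+28 = 128 ≤ 160
    queue-1: 80+28 = 108 ≤ 120
    worker-1: 10+28 = 38 ≤ 80
No further crashes.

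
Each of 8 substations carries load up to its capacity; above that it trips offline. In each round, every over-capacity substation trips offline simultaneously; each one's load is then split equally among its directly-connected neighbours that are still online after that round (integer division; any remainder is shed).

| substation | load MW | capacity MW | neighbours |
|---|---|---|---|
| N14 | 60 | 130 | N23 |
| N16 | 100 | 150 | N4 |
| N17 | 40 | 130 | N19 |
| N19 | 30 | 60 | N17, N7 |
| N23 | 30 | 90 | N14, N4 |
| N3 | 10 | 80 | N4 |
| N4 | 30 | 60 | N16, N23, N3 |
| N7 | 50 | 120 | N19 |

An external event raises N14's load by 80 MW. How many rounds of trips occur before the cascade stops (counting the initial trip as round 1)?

4

Round 1 — N14 at 140 > 130. N14 trips offline.
  N14 sheds 140 MW to N23: 140 each.
    N23: 30+140 = 170 > 90
Round 2 — N23 trips offline.
  N23 sheds 170 MW to N4: 170 each.
    N4: 30+170 = 200 > 60
Round 3 — N4 trips offline.
  N4 sheds 200 MW to N16, N3: 100 each.
    N16: 100+100 = 200 > 150
    N3: 10+100 = 110 > 80
Round 4 — N16, N3 trip offline.
  N16 sheds 200 MW: no online neighbours, lost.
  N3 sheds 110 MW: no online neighbours, lost.
No further trips.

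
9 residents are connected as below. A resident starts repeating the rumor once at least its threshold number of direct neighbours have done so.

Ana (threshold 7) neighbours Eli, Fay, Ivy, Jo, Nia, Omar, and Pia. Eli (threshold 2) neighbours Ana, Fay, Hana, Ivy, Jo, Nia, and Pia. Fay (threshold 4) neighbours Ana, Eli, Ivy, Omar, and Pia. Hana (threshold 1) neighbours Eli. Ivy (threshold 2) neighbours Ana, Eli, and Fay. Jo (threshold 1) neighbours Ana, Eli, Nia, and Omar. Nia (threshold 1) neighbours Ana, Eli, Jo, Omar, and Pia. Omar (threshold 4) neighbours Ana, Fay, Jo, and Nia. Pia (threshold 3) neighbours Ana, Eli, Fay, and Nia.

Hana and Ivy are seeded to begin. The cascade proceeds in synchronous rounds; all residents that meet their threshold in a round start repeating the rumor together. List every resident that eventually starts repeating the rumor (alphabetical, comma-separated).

Round 1 — Hana, Ivy start repeating the rumor (initial).
Round 2 — checking thresholds:
  Ana: 1 of 7 neighbours < 7, holds.
  Eli: 2 of 7 neighbours ≥ 2, starts repeating the rumor.
  Fay: 1 of 5 neighbours < 4, holds.
Round 3 — checking thresholds:
  Ana: 2 of 7 neighbours < 7, holds.
  Fay: 2 of 5 neighbours < 4, holds.
  Jo: 1 of 4 neighbours ≥ 1, starts repeating the rumor.
  Nia: 1 of 5 neighbours ≥ 1, starts repeating the rumor.
  Pia: 1 of 4 neighbours < 3, holds.
Round 4 — no new spreads; cascade stops.

Eli, Hana, Ivy, Jo, Nia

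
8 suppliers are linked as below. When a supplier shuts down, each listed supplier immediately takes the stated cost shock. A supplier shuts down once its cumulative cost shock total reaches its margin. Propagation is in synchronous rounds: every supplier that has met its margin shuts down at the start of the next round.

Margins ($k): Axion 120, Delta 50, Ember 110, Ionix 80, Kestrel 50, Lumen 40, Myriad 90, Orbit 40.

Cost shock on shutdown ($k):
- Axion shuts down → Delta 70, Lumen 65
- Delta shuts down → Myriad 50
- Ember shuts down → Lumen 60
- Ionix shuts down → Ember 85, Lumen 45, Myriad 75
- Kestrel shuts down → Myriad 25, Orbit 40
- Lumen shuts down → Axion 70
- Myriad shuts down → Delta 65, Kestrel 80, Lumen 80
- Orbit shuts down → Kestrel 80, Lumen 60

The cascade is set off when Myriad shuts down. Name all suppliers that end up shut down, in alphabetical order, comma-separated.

Delta, Kestrel, Lumen, Myriad, Orbit

Round 1 — Myriad shuts down (initial).
  Delta: +65 → 65 ≥ 50
  Kestrel: +80 → 80 ≥ 50
  Lumen: +80 → 80 ≥ 40
Round 2 — Delta, Kestrel, Lumen shut down.
  Axion: +70 → 70 < 120
  Orbit: +40 → 40 ≥ 40
Round 3 — Orbit shuts down.
No further shutdowns.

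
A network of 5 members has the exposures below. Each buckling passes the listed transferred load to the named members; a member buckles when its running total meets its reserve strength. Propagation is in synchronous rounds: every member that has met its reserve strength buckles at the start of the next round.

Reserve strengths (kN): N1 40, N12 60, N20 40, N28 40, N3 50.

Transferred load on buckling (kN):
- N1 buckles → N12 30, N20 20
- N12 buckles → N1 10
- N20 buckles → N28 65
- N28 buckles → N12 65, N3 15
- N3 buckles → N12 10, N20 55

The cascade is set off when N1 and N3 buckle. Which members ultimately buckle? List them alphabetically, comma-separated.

N1, N12, N20, N28, N3

Round 1 — N1, N3 buckle (initial).
  N12: +30+10 → 40 < 60
  N20: +20+55 → 75 ≥ 40
Round 2 — N20 buckles.
  N28: +65 → 65 ≥ 40
Round 3 — N28 buckles.
  N12: +65 → 105 ≥ 60
Round 4 — N12 buckles.
No further bucklings.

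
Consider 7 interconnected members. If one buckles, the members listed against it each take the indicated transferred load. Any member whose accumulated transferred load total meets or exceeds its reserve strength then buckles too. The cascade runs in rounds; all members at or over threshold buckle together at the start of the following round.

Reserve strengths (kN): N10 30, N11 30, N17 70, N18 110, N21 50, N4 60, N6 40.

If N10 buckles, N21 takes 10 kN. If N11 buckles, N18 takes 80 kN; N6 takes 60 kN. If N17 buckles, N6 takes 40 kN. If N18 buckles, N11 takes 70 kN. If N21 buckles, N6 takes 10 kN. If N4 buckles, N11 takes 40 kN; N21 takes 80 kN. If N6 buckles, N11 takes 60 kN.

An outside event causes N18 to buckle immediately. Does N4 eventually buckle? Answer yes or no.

no

Round 1 — N18 buckles (initial).
  N11: +70 → 70 ≥ 30
Round 2 — N11 buckles.
  N6: +60 → 60 ≥ 40
Round 3 — N6 buckles.
No further bucklings.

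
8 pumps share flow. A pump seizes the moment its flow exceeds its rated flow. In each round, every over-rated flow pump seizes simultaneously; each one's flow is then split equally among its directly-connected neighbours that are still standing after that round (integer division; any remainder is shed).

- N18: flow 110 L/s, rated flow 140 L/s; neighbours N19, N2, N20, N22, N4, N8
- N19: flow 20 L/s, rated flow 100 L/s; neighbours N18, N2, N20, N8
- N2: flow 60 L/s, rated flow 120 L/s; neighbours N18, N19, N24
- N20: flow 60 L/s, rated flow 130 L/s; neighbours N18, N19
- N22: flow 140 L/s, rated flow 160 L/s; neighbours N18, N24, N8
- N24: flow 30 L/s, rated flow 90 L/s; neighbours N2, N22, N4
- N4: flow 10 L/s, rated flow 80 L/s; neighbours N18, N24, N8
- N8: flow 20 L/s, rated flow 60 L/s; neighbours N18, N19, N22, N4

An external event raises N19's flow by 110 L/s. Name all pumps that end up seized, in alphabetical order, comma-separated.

N18, N19, N2, N22, N24, N4, N8

Round 1 — N19 at 130 > 100. N19 seizes.
  N19 sheds 130 L/s to N18, N2, N20, N8: 32 each (2 lost).
    N18: 110+32 = 142 > 140
    N2: 60+32 = 92 ≤ 120
    N20: 60+32 = 92 ≤ 130
    N8: 20+32 = 52 ≤ 60
Round 2 — N18 seizes.
  N18 sheds 142 L/s to N2, N20, N22, N4, N8: 28 each (2 lost).
    N2: 92+28 = 120 ≤ 120
    N20: 92+28 = 120 ≤ 130
    N22: 140+28 = 168 > 160
    N4: 10+28 = 38 ≤ 80
    N8: 52+28 = 80 > 60
Round 3 — N22, N8 seize.
  N22 sheds 168 L/s to N24: 168 each.
    N24: 30+168 = 198 > 90
  N8 sheds 80 L/s to N4: 80 each.
    N4: 38+80 = 118 > 80
Round 4 — N24, N4 seize.
  N24 sheds 198 L/s to N2: 198 each.
    N2: 120+198 = 318 > 120
  N4 sheds 118 L/s: no online neighbours, lost.
Round 5 — N2 seizes.
  N2 sheds 318 L/s: no online neighbours, lost.
No further seizures.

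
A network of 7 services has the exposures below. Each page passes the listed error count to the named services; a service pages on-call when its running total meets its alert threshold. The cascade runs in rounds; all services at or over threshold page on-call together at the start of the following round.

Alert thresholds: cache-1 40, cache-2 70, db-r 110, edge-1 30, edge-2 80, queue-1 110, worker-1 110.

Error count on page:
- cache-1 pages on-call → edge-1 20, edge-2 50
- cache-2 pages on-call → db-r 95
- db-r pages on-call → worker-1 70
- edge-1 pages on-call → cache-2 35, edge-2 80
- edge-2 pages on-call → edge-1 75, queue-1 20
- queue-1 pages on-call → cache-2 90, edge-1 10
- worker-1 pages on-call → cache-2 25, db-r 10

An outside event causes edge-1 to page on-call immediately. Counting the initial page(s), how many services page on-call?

Round 1 — edge-1 pages on-call (initial).
  cache-2: +35 → 35 < 70
  edge-2: +80 → 80 ≥ 80
Round 2 — edge-2 pages on-call.
  queue-1: +20 → 20 < 110
No further pages.

2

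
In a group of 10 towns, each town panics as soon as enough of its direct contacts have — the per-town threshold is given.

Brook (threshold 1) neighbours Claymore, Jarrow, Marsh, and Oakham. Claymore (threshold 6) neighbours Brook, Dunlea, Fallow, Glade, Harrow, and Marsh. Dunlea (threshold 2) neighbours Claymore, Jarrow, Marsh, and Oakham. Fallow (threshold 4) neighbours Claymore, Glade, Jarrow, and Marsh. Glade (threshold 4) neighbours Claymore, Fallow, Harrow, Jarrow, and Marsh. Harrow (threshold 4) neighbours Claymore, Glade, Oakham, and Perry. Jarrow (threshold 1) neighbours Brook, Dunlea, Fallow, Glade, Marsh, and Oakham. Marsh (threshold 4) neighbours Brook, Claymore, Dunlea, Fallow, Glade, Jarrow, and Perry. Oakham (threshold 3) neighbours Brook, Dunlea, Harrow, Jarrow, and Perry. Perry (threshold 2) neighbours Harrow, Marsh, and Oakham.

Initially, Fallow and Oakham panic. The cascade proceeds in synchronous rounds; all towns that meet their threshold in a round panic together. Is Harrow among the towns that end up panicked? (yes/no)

Round 1 — Fallow, Oakham panic (initial).
Round 2 — checking thresholds:
  Brook: 1 of 4 neighbours ≥ 1, panics.
  Claymore: 1 of 6 neighbours < 6, holds.
  Dunlea: 1 of 4 neighbours < 2, holds.
  Glade: 1 of 5 neighbours < 4, holds.
  Harrow: 1 of 4 neighbours < 4, holds.
  Jarrow: 2 of 6 neighbours ≥ 1, panics.
  Marsh: 1 of 7 neighbours < 4, holds.
  Perry: 1 of 3 neighbours < 2, holds.
Round 3 — checking thresholds:
  Claymore: 2 of 6 neighbours < 6, holds.
  Dunlea: 2 of 4 neighbours ≥ 2, panics.
  Glade: 2 of 5 neighbours < 4, holds.
  Harrow: 1 of 4 neighbours < 4, holds.
  Marsh: 3 of 7 neighbours < 4, holds.
  Perry: 1 of 3 neighbours < 2, holds.
Round 4 — checking thresholds:
  Claymore: 3 of 6 neighbours < 6, holds.
  Glade: 2 of 5 neighbours < 4, holds.
  Harrow: 1 of 4 neighbours < 4, holds.
  Marsh: 4 of 7 neighbours ≥ 4, panics.
  Perry: 1 of 3 neighbours < 2, holds.
Round 5 — checking thresholds:
  Claymore: 4 of 6 neighbours < 6, holds.
  Glade: 3 of 5 neighbours < 4, holds.
  Harrow: 1 of 4 neighbours < 4, holds.
  Perry: 2 of 3 neighbours ≥ 2, panics.
Round 6 — no new panics; cascade stops.

no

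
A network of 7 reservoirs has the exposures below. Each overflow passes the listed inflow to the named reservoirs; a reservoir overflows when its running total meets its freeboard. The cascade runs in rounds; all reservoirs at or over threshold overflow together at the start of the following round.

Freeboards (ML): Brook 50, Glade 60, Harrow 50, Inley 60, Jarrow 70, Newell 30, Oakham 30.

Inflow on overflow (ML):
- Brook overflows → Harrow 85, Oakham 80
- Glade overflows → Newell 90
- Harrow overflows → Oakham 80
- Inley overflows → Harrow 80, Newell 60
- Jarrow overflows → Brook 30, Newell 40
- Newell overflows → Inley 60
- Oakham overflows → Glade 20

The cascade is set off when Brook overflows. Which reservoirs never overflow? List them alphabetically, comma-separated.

Glade, Inley, Jarrow, Newell

Round 1 — Brook overflows (initial).
  Harrow: +85 → 85 ≥ 50
  Oakham: +80 → 80 ≥ 30
Round 2 — Harrow, Oakham overflow.
  Glade: +20 → 20 < 60
No further overflows.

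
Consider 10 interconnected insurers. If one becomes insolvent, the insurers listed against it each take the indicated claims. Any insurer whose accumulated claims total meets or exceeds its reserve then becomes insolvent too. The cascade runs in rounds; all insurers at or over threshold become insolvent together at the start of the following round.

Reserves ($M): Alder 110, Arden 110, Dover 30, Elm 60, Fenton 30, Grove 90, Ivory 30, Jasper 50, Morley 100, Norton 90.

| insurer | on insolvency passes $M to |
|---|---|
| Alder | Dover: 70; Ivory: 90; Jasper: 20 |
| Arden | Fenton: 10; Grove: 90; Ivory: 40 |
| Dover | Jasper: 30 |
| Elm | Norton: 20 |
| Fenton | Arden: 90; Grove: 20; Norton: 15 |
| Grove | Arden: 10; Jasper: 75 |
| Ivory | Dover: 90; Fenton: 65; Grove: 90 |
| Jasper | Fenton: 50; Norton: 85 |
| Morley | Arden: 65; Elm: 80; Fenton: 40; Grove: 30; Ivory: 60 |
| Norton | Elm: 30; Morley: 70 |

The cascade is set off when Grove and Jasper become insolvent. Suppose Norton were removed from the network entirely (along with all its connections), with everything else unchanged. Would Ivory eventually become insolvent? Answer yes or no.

With Norton removed:
Round 1 — Grove, Jasper become insolvent (initial).
  Arden: +10 → 10 < 110
  Fenton: +50 → 50 ≥ 30
Round 2 — Fenton becomes insolvent.
  Arden: +90 → 100 < 110
No further insolvencies.

no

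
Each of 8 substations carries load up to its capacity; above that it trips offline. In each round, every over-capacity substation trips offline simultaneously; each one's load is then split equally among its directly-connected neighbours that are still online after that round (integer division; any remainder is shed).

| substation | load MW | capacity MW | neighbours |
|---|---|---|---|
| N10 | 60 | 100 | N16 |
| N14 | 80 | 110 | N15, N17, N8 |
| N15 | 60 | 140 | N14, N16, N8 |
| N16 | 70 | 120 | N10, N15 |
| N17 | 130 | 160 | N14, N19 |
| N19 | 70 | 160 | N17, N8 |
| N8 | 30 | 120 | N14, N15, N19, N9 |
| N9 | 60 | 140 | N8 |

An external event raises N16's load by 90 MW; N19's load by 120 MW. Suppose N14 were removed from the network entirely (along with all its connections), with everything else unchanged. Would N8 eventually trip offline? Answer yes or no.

yes

With N14 removed:
Round 1 — N16 at 160 > 120; N19 at 190 > 160. N16, N19 trip offline.
  N16 sheds 160 MW to N10, N15: 80 each.
    N10: 60+80 = 140 > 100
    N15: 60+80 = 140 ≤ 140
  N19 sheds 190 MW to N17, N8: 95 each.
    N17: 130+95 = 225 > 160
    N8: 30+95 = 125 > 120
Round 2 — N10, N17, N8 trip offline.
  N10 sheds 140 MW: no online neighbours, lost.
  N17 sheds 225 MW: no online neighbours, lost.
  N8 sheds 125 MW to N15, N9: 62 each (1 lost).
    N15: 140+62 = 202 > 140
    N9: 60+62 = 122 ≤ 140
Round 3 — N15 trips offline.
  N15 sheds 202 MW: no online neighbours, lost.
No further trips.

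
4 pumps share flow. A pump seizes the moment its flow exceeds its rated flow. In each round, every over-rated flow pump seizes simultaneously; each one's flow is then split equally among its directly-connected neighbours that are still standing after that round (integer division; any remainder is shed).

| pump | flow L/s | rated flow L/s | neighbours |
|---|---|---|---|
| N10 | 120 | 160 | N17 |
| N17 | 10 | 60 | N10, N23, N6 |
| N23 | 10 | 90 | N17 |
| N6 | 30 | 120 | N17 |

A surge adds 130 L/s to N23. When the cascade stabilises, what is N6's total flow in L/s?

105

Round 1 — N23 at 140 > 90. N23 seizes.
  N23 sheds 140 L/s to N17: 140 each.
    N17: 10+140 = 150 > 60
Round 2 — N17 seizes.
  N17 sheds 150 L/s to N10, N6: 75 each.
    N10: 120+75 = 195 > 160
    N6: 30+75 = 105 ≤ 120
Round 3 — N10 seizes.
  N10 sheds 195 L/s: no online neighbours, lost.
No further seizures.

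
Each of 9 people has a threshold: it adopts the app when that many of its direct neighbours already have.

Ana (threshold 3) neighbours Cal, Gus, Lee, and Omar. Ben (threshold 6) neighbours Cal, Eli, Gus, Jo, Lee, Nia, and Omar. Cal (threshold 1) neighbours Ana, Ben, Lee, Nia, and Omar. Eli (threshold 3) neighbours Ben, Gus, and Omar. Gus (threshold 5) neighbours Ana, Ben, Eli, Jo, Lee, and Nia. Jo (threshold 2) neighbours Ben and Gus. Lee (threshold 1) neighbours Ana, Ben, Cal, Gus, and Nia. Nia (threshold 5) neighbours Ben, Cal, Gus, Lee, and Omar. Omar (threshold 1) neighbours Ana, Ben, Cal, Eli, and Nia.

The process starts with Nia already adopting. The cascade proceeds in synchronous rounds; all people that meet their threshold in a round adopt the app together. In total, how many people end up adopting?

5

Round 1 — Nia adopts the app (initial).
Round 2 — checking thresholds:
  Ben: 1 of 7 neighbours < 6, below threshold.
  Cal: 1 of 5 neighbours ≥ 1, adopts the app.
  Gus: 1 of 6 neighbours < 5, below threshold.
  Lee: 1 of 5 neighbours ≥ 1, adopts the app.
  Omar: 1 of 5 neighbours ≥ 1, adopts the app.
Round 3 — checking thresholds:
  Ana: 3 of 4 neighbours ≥ 3, adopts the app.
  Ben: 4 of 7 neighbours < 6, below threshold.
  Eli: 1 of 3 neighbours < 3, below threshold.
  Gus: 2 of 6 neighbours < 5, below threshold.
Round 4 — no new adoptions; cascade stops.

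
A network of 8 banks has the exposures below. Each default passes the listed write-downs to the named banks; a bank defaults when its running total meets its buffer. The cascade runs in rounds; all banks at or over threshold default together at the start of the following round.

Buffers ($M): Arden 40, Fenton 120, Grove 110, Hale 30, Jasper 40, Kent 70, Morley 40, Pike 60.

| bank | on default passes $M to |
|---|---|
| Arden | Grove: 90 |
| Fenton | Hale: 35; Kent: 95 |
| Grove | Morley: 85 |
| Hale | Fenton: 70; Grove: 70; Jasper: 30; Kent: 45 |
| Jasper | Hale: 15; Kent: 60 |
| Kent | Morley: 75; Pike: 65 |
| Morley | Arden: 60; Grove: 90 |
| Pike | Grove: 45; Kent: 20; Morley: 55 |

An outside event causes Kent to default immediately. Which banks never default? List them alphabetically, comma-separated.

Round 1 — Kent defaults (initial).
  Morley: +75 → 75 ≥ 40
  Pike: +65 → 65 ≥ 60
Round 2 — Morley, Pike default.
  Arden: +60 → 60 ≥ 40
  Grove: +90+45 → 135 ≥ 110
Round 3 — Arden, Grove default.
No further defaults.

Fenton, Hale, Jasper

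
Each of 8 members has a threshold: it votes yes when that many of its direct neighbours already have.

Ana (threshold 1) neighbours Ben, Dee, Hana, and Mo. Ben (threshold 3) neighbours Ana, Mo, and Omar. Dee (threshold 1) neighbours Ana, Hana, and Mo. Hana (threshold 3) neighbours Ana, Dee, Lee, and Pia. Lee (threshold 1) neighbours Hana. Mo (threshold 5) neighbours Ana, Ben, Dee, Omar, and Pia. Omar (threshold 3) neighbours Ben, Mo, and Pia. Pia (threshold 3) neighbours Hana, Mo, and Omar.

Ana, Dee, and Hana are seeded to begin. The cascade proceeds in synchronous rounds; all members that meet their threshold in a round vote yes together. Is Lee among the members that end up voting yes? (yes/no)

Round 1 — Ana, Dee, Hana vote yes (initial).
Round 2 — checking thresholds:
  Ben: 1 of 3 neighbours < 3, not yet.
  Lee: 1 of 1 neighbours ≥ 1, votes yes.
  Mo: 2 of 5 neighbours < 5, not yet.
  Pia: 1 of 3 neighbours < 3, not yet.
Round 3 — no new yes votes; cascade stops.

yes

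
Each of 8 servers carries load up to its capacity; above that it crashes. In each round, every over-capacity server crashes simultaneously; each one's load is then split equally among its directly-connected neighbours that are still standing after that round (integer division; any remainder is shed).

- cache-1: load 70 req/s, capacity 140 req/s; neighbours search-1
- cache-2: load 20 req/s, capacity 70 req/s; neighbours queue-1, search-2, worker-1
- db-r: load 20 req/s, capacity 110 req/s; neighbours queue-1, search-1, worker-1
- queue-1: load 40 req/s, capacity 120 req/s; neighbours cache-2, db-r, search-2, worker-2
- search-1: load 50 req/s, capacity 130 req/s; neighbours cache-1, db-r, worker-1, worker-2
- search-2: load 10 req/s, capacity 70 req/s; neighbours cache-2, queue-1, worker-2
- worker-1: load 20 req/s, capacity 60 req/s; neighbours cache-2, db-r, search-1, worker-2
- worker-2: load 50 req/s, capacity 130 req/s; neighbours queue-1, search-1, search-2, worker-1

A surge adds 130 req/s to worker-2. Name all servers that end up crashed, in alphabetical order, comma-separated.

worker-1, worker-2

Round 1 — worker-2 at 180 > 130. worker-2 crashes.
  worker-2 sheds 180 req/s to queue-1, search-1, search-2, worker-1: 45 each.
    queue-1: 40+45 = 85 ≤ 120
    search-1: 50+45 = 95 ≤ 130
    search-2: 10+45 = 55 ≤ 70
    worker-1: 20+45 = 65 > 60
Round 2 — worker-1 crashes.
  worker-1 sheds 65 req/s to cache-2, db-r, search-1: 21 each (2 lost).
    cache-2: 20+21 = 41 ≤ 70
    db-r: 20+21 = 41 ≤ 110
    search-1: 95+21 = 116 ≤ 130
No further crashes.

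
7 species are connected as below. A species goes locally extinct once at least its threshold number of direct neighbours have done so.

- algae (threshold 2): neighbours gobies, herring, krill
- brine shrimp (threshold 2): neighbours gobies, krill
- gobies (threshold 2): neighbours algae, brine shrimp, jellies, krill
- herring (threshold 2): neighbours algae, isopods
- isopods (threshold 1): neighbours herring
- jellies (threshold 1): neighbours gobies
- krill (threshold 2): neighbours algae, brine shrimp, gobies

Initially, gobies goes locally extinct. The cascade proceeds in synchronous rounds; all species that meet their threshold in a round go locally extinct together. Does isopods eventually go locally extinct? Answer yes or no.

Round 1 — gobies goes locally extinct (initial).
Round 2 — checking thresholds:
  algae: 1 of 3 neighbours < 2, below threshold.
  brine shrimp: 1 of 2 neighbours < 2, below threshold.
  jellies: 1 of 1 neighbours ≥ 1, goes locally extinct.
  krill: 1 of 3 neighbours < 2, below threshold.
Round 3 — no new extinctions; cascade stops.

no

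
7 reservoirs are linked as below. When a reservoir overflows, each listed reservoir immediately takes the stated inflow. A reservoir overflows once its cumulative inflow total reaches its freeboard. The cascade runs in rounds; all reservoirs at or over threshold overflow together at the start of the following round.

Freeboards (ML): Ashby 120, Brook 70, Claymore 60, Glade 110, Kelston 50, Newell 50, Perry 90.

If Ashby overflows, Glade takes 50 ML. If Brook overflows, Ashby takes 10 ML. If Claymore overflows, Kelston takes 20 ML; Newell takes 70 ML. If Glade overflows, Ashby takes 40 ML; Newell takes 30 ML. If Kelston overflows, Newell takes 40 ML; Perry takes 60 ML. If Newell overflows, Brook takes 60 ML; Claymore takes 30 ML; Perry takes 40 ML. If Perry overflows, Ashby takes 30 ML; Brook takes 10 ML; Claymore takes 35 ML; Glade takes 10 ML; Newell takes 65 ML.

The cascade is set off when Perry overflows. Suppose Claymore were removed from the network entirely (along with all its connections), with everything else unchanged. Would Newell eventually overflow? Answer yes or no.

yes

With Claymore removed:
Round 1 — Perry overflows (initial).
  Ashby: +30 → 30 < 120
  Brook: +10 → 10 < 70
  Glade: +10 → 10 < 110
  Newell: +65 → 65 ≥ 50
Round 2 — Newell overflows.
  Brook: +60 → 70 ≥ 70
Round 3 — Brook overflows.
  Ashby: +10 → 40 < 120
No further overflows.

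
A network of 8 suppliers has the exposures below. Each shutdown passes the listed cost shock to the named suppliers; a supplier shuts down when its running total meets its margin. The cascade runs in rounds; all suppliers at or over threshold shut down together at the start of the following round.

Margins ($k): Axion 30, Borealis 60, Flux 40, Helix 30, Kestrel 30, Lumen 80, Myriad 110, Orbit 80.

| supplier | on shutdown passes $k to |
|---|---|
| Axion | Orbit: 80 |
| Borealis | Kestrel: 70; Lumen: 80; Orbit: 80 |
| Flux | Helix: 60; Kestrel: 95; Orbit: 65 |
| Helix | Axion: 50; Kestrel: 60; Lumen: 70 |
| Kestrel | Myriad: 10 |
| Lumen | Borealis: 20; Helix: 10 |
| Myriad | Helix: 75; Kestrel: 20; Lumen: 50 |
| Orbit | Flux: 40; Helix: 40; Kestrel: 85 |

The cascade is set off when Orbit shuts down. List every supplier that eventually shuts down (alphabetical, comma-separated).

Axion, Flux, Helix, Kestrel, Orbit

Round 1 — Orbit shuts down (initial).
  Flux: +40 → 40 ≥ 40
  Helix: +40 → 40 ≥ 30
  Kestrel: +85 → 85 ≥ 30
Round 2 — Flux, Helix, Kestrel shut down.
  Axion: +50 → 50 ≥ 30
  Lumen: +70 → 70 < 80
  Myriad: +10 → 10 < 110
Round 3 — Axion shuts down.
No further shutdowns.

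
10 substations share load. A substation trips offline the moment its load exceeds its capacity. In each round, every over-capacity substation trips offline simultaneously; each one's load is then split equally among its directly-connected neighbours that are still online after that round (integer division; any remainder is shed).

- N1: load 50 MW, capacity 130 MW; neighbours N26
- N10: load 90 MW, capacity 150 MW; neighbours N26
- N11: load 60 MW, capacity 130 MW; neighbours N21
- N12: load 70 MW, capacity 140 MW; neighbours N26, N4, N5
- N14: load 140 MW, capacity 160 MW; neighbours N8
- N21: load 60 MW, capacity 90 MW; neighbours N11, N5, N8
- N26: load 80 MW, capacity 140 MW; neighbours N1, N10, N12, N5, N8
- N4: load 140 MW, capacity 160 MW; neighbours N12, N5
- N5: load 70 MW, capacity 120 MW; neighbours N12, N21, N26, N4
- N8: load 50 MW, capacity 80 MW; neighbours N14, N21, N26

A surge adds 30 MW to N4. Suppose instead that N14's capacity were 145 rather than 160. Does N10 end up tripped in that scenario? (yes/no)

With N14's capacity at 145:
Round 1 — N4 at 170 > 160. N4 trips offline.
  N4 sheds 170 MW to N12, N5: 85 each.
    N12: 70+85 = 155 > 140
    N5: 70+85 = 155 > 120
Round 2 — N12, N5 trip offline.
  N12 sheds 155 MW to N26: 155 each.
    N26: 80+155 = 235 > 140
  N5 sheds 155 MW to N21, N26: 77 each (1 lost).
    N21: 60+77 = 137 > 90
    N26: 235+77 = 312 > 140
Round 3 — N21, N26 trip offline.
  N21 sheds 137 MW to N11, N8: 68 each (1 lost).
    N11: 60+68 = 128 ≤ 130
    N8: 50+68 = 118 > 80
  N26 sheds 312 MW to N1, N10, N8: 104 each.
    N1: 50+104 = 154 > 130
    N10: 90+104 = 194 > 150
    N8: 118+104 = 222 > 80
Round 4 — N1, N10, N8 trip offline.
  N1 sheds 154 MW: no online neighbours, lost.
  N10 sheds 194 MW: no online neighbours, lost.
  N8 sheds 222 MW to N14: 222 each.
    N14: 140+222 = 362 > 145
Round 5 — N14 trips offline.
  N14 sheds 362 MW: no online neighbours, lost.
No further trips.

yes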